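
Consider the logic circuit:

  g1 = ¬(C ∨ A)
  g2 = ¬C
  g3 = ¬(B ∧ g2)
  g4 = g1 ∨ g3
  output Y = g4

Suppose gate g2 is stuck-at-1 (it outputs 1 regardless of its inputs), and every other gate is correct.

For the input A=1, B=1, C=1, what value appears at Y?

0

Propagate with g2 forced: g1=0, g2=1 [stuck-at-1], g3=0, g4=0.
So Y = 0. (Without the fault it would be 1.)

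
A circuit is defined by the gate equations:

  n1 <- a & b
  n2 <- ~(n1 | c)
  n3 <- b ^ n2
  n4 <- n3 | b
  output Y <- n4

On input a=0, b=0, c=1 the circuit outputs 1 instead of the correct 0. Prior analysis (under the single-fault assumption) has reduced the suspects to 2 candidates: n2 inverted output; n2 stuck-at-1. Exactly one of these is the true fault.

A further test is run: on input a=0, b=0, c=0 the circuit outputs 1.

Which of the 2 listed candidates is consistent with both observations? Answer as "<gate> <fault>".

Evaluate each candidate on input a=0, b=0, c=0:
  n2 inverted output: n1=0, n2=0 [inverted output], n3=0, n4=0 → 0 — eliminated
  n2 stuck-at-1: n1=0, n2=1 [stuck-at-1], n3=1, n4=1 → 1 — matches
Only n2 stuck-at-1 reproduces the observed 1.

n2 stuck-at-1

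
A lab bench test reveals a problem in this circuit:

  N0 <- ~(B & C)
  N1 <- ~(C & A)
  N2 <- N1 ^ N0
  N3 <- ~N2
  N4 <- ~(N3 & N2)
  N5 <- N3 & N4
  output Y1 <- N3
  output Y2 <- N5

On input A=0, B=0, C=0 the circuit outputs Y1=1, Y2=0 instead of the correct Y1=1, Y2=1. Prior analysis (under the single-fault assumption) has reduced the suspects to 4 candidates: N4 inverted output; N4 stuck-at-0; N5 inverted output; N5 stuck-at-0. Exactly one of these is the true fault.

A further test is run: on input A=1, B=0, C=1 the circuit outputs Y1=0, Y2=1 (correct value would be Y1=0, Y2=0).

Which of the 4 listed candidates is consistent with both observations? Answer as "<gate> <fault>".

Evaluate each candidate on input A=1, B=0, C=1:
  N4 inverted output: N0=1, N1=0, N2=1, N3=0, N4=0 [inverted output], N5=0 → Y1=0, Y2=0 — eliminated
  N4 stuck-at-0: N0=1, N1=0, N2=1, N3=0, N4=0 [stuck-at-0], N5=0 → Y1=0, Y2=0 — eliminated
  N5 inverted output: N0=1, N1=0, N2=1, N3=0, N4=1, N5=1 [inverted output] → Y1=0, Y2=1 — matches
  N5 stuck-at-0: N0=1, N1=0, N2=1, N3=0, N4=1, N5=0 [stuck-at-0] → Y1=0, Y2=0 — eliminated
Only N5 inverted output reproduces the observed Y1=0, Y2=1.

N5 inverted output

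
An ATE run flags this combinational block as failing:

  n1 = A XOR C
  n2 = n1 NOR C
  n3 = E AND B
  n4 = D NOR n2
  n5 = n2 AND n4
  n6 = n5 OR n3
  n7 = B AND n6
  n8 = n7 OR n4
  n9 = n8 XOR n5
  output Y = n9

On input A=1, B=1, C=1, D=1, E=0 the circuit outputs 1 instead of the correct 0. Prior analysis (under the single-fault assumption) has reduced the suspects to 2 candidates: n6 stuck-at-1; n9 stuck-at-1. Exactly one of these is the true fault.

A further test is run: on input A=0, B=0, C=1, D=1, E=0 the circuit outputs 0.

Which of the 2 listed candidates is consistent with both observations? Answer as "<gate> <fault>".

Evaluate each candidate on input A=0, B=0, C=1, D=1, E=0:
  n6 stuck-at-1: n1=1, n2=0, n3=0, n4=0, n5=0, n6=1 [stuck-at-1], n7=0, n8=0, n9=0 → 0 — matches
  n9 stuck-at-1: n1=1, n2=0, n3=0, n4=0, n5=0, n6=0, n7=0, n8=0, n9=1 [stuck-at-1] → 1 — eliminated
Only n6 stuck-at-1 reproduces the observed 0.

n6 stuck-at-1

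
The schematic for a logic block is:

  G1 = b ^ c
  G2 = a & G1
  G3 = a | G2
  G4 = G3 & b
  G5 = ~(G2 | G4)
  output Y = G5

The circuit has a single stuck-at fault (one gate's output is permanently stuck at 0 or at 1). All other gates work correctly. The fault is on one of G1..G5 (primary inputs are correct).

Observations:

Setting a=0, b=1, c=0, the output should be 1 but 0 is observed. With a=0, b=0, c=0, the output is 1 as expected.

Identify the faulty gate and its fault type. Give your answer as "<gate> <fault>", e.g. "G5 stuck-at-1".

Fault-free values for test 1 (a=0, b=1, c=0): G1=1, G2=0, G3=0, G4=0, G5=1, giving Y=1. Observed 0.
Test 1: faults giving observed 0 are {G2 stuck-at-1, G3 stuck-at-1, G4 stuck-at-1, G5 stuck-at-0}.
Test 2 (a=0, b=0, c=0): fault-free G1=0, G2=0, G3=0, G4=0, G5=1 → 1; observed 1. Eliminates G2 stuck-at-1, G4 stuck-at-1, G5 stuck-at-0.
Only G3 stuck-at-1 is consistent with every test.

G3 stuck-at-1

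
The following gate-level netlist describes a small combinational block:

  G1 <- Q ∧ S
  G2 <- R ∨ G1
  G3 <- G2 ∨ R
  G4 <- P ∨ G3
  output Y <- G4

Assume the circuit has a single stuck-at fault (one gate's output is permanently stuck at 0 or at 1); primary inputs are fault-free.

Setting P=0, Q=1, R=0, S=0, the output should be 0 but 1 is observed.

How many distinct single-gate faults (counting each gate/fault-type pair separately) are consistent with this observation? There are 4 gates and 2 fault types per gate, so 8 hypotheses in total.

Fault-free: G1=0, G2=0, G3=0, G4=0 → 0. Observed 1.
  G1 stuck-at-0: output 0 ✗
  G1 stuck-at-1: output 1 ✓
  G2 stuck-at-0: output 0 ✗
  G2 stuck-at-1: output 1 ✓
  G3 stuck-at-0: output 0 ✗
  G3 stuck-at-1: output 1 ✓
  G4 stuck-at-0: output 0 ✗
  G4 stuck-at-1: output 1 ✓
Consistent faults: {G1 stuck-at-1, G2 stuck-at-1, G3 stuck-at-1, G4 stuck-at-1} — 4 in all.

4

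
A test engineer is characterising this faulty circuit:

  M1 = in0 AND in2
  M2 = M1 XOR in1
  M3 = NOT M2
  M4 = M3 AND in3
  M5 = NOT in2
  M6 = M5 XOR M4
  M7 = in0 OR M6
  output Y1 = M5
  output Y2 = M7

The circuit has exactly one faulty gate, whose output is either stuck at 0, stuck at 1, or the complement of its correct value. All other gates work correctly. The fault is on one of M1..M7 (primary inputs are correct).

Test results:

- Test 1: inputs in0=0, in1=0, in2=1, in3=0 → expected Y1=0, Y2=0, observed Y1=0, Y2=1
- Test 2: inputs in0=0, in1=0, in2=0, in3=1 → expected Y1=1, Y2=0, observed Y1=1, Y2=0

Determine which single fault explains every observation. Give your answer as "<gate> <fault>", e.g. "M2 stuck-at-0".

Fault-free values for test 1 (in0=0, in1=0, in2=1, in3=0): M1=0, M2=0, M3=1, M4=0, M5=0, M6=0, M7=0, giving Y1=0, Y2=0. Observed Y1=0, Y2=1.
Test 1: faults giving observed Y1=0, Y2=1 are {M4 stuck-at-1, M4 inverted output, M6 stuck-at-1, M6 inverted output, M7 stuck-at-1, M7 inverted output}.
Test 2 (in0=0, in1=0, in2=0, in3=1): fault-free M1=0, M2=0, M3=1, M4=1, M5=1, M6=0, M7=0 → Y1=1, Y2=0; observed Y1=1, Y2=0. Eliminates M4 inverted output, M6 stuck-at-1, M6 inverted output, M7 stuck-at-1, M7 inverted output.
Only M4 stuck-at-1 is consistent with every test.

M4 stuck-at-1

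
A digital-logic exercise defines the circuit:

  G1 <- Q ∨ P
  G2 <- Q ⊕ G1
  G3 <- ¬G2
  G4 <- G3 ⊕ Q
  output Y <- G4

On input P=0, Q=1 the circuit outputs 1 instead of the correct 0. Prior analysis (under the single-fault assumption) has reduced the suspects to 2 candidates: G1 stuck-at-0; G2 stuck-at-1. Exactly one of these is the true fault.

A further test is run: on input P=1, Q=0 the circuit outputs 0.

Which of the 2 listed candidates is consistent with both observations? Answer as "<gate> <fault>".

Evaluate each candidate on input P=1, Q=0:
  G1 stuck-at-0: G1=0 [stuck-at-0], G2=0, G3=1, G4=1 → 1 — eliminated
  G2 stuck-at-1: G1=1, G2=1 [stuck-at-1], G3=0, G4=0 → 0 — matches
Only G2 stuck-at-1 reproduces the observed 0.

G2 stuck-at-1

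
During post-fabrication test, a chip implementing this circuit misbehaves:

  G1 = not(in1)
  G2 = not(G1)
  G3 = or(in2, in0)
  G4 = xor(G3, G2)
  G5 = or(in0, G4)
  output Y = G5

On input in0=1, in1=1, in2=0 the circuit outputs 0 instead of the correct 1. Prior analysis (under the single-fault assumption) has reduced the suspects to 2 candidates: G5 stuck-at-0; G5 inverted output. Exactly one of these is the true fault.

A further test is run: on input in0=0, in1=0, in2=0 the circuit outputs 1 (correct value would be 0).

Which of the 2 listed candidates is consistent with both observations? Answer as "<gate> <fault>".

Evaluate each candidate on input in0=0, in1=0, in2=0:
  G5 stuck-at-0: G1=1, G2=0, G3=0, G4=0, G5=0 [stuck-at-0] → 0 — eliminated
  G5 inverted output: G1=1, G2=0, G3=0, G4=0, G5=1 [inverted output] → 1 — matches
Only G5 inverted output reproduces the observed 1.

G5 inverted output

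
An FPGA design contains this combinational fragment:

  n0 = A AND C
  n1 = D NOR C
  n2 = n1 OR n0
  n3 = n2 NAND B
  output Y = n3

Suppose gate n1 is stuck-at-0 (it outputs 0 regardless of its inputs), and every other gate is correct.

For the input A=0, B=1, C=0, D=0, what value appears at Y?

Propagate with n1 forced: n0=0, n1=0 [stuck-at-0], n2=0, n3=1.
So Y = 1. (Without the fault it would be 0.)

1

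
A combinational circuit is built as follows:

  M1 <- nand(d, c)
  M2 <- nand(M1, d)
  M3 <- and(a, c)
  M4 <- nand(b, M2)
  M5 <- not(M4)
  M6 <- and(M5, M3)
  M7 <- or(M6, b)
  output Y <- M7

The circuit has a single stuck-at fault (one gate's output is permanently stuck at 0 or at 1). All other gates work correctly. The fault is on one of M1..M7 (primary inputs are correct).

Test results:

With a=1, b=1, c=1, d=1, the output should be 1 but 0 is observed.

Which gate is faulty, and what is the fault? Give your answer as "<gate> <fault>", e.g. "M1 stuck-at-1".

M7 stuck-at-0

Fault-free values for test 1 (a=1, b=1, c=1, d=1): M1=0, M2=1, M3=1, M4=0, M5=1, M6=1, M7=1, giving Y=1. Observed 0.
Test 1: faults giving observed 0 are {M7 stuck-at-0}.
Only M7 stuck-at-0 is consistent with every test.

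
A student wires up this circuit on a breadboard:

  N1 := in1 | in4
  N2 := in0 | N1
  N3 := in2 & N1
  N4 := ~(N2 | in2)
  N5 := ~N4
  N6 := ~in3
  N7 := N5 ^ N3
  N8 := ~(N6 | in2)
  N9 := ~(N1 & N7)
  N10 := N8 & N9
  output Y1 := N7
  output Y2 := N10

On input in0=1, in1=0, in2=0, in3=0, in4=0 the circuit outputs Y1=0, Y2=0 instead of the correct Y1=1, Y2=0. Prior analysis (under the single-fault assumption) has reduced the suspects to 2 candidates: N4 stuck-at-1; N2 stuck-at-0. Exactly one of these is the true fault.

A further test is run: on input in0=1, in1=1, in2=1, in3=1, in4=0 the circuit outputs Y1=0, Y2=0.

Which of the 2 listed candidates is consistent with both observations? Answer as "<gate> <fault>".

N2 stuck-at-0

Evaluate each candidate on input in0=1, in1=1, in2=1, in3=1, in4=0:
  N4 stuck-at-1: N1=1, N2=1, N3=1, N4=1 [stuck-at-1], N5=0, N6=0, N7=1, N8=0, N9=0, N10=0 → Y1=1, Y2=0 — eliminated
  N2 stuck-at-0: N1=1, N2=0 [stuck-at-0], N3=1, N4=0, N5=1, N6=0, N7=0, N8=0, N9=1, N10=0 → Y1=0, Y2=0 — matches
Only N2 stuck-at-0 reproduces the observed Y1=0, Y2=0.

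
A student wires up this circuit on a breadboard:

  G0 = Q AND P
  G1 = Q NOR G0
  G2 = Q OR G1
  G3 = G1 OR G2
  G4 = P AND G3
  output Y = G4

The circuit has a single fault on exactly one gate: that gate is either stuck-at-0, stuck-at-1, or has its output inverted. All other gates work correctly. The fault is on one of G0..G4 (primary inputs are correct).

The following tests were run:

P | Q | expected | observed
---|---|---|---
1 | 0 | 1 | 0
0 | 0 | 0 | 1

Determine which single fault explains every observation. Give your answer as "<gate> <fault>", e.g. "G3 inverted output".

Fault-free values for test 1 (P=1, Q=0): G0=0, G1=1, G2=1, G3=1, G4=1, giving Y=1. Observed 0.
Test 1: faults giving observed 0 are {G0 stuck-at-1, G0 inverted output, G1 stuck-at-0, G1 inverted output, G3 stuck-at-0, G3 inverted output, G4 stuck-at-0, G4 inverted output}.
Test 2 (P=0, Q=0): fault-free G0=0, G1=1, G2=1, G3=1, G4=0 → 0; observed 1. Eliminates G0 stuck-at-1, G0 inverted output, G1 stuck-at-0, G1 inverted output, G3 stuck-at-0, G3 inverted output, G4 stuck-at-0.
Only G4 inverted output is consistent with every test.

G4 inverted output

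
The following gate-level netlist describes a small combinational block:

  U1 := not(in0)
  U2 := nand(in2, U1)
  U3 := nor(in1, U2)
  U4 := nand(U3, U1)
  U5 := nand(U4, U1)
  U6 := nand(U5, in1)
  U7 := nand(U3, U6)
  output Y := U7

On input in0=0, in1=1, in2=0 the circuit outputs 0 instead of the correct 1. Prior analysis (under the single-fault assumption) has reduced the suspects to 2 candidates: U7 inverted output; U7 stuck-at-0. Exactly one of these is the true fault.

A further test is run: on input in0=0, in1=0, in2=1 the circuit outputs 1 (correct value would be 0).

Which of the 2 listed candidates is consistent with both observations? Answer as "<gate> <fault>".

Evaluate each candidate on input in0=0, in1=0, in2=1:
  U7 inverted output: U1=1, U2=0, U3=1, U4=0, U5=1, U6=1, U7=1 [inverted output] → 1 — matches
  U7 stuck-at-0: U1=1, U2=0, U3=1, U4=0, U5=1, U6=1, U7=0 [stuck-at-0] → 0 — eliminated
Only U7 inverted output reproduces the observed 1.

U7 inverted output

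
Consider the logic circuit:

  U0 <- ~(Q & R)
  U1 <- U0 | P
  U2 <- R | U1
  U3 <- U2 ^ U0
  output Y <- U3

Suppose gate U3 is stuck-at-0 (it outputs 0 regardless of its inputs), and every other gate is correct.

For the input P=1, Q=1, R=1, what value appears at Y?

0

Propagate with U3 forced: U0=0, U1=1, U2=1, U3=0 [stuck-at-0].
So Y = 0. (Without the fault it would be 1.)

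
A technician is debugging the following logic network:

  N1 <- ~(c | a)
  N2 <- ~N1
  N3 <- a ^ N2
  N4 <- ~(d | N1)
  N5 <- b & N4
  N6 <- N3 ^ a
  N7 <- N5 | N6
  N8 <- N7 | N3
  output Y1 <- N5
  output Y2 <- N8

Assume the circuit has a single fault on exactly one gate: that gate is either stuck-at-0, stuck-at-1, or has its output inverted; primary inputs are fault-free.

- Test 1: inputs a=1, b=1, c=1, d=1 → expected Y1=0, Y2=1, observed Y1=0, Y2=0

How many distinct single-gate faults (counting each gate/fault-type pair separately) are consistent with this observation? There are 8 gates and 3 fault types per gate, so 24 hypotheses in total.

6

Fault-free: N1=0, N2=1, N3=0, N4=0, N5=0, N6=1, N7=1, N8=1 → Y1=0, Y2=1. Observed Y1=0, Y2=0.
  N1: none of the 3 fault types match ✗
  N2: none of the 3 fault types match ✗
  N3: none of the 3 fault types match ✗
  N4: none of the 3 fault types match ✗
  N5: none of the 3 fault types match ✗
  N6: stuck-at-0, inverted output ✓; others ✗
  N7: stuck-at-0, inverted output ✓; others ✗
  N8: stuck-at-0, inverted output ✓; others ✗
Consistent faults: {N6 stuck-at-0, N6 inverted output, N7 stuck-at-0, N7 inverted output, N8 stuck-at-0, N8 inverted output} — 6 in all.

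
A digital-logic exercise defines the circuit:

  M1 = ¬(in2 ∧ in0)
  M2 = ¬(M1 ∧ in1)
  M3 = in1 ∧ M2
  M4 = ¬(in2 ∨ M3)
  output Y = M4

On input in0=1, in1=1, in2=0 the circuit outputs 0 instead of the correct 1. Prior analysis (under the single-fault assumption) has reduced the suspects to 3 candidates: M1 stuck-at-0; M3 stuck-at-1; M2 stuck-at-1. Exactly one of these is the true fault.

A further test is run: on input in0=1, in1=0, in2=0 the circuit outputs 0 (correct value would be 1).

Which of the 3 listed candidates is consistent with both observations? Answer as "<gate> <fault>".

M3 stuck-at-1

Evaluate each candidate on input in0=1, in1=0, in2=0:
  M1 stuck-at-0: M1=0 [stuck-at-0], M2=1, M3=0, M4=1 → 1 — eliminated
  M3 stuck-at-1: M1=1, M2=1, M3=1 [stuck-at-1], M4=0 → 0 — matches
  M2 stuck-at-1: M1=1, M2=1 [stuck-at-1], M3=0, M4=1 → 1 — eliminated
Only M3 stuck-at-1 reproduces the observed 0.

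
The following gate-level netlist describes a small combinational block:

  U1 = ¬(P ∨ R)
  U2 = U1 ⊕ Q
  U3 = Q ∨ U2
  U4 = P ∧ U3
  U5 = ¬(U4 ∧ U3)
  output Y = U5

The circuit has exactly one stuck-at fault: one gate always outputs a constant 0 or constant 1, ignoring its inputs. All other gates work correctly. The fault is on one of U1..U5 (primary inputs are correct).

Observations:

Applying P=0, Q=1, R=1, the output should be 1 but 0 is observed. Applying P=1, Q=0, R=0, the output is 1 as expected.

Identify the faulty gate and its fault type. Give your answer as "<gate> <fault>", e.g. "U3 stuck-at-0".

Fault-free values for test 1 (P=0, Q=1, R=1): U1=0, U2=1, U3=1, U4=0, U5=1, giving Y=1. Observed 0.
Test 1: faults giving observed 0 are {U4 stuck-at-1, U5 stuck-at-0}.
Test 2 (P=1, Q=0, R=0): fault-free U1=0, U2=0, U3=0, U4=0, U5=1 → 1; observed 1. Eliminates U5 stuck-at-0.
Only U4 stuck-at-1 is consistent with every test.

U4 stuck-at-1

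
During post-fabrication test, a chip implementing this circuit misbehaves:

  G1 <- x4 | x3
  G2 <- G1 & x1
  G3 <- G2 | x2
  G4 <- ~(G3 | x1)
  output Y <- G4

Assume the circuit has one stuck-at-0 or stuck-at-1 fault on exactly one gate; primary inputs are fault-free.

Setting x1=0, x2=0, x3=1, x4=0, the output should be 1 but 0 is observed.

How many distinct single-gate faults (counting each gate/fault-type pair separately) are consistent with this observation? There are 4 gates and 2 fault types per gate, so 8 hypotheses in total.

3

Fault-free: G1=1, G2=0, G3=0, G4=1 → 1. Observed 0.
  G1 stuck-at-0: output 1 ✗
  G1 stuck-at-1: output 1 ✗
  G2 stuck-at-0: output 1 ✗
  G2 stuck-at-1: output 0 ✓
  G3 stuck-at-0: output 1 ✗
  G3 stuck-at-1: output 0 ✓
  G4 stuck-at-0: output 0 ✓
  G4 stuck-at-1: output 1 ✗
Consistent faults: {G2 stuck-at-1, G3 stuck-at-1, G4 stuck-at-0} — 3 in all.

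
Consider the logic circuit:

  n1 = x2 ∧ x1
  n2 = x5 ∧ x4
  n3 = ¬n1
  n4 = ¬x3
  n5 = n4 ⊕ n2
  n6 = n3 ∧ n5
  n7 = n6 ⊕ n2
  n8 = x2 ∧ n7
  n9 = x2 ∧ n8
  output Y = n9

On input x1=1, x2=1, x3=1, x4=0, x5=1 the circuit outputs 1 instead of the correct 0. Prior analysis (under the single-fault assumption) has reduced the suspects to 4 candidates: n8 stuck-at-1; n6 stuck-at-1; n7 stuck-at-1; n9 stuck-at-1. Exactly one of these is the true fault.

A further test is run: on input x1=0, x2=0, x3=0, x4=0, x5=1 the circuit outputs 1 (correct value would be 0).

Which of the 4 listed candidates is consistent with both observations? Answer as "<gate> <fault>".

n9 stuck-at-1

Evaluate each candidate on input x1=0, x2=0, x3=0, x4=0, x5=1:
  n8 stuck-at-1: n1=0, n2=0, n3=1, n4=1, n5=1, n6=1, n7=1, n8=1 [stuck-at-1], n9=0 → 0 — eliminated
  n6 stuck-at-1: n1=0, n2=0, n3=1, n4=1, n5=1, n6=1 [stuck-at-1], n7=1, n8=0, n9=0 → 0 — eliminated
  n7 stuck-at-1: n1=0, n2=0, n3=1, n4=1, n5=1, n6=1, n7=1 [stuck-at-1], n8=0, n9=0 → 0 — eliminated
  n9 stuck-at-1: n1=0, n2=0, n3=1, n4=1, n5=1, n6=1, n7=1, n8=0, n9=1 [stuck-at-1] → 1 — matches
Only n9 stuck-at-1 reproduces the observed 1.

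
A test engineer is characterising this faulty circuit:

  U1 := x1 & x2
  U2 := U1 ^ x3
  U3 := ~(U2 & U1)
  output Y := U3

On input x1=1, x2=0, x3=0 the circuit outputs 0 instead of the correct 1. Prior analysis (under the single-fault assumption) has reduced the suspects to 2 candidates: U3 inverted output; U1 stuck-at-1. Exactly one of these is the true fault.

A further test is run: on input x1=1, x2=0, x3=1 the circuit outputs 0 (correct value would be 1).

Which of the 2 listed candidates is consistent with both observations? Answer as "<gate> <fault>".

Evaluate each candidate on input x1=1, x2=0, x3=1:
  U3 inverted output: U1=0, U2=1, U3=0 [inverted output] → 0 — matches
  U1 stuck-at-1: U1=1 [stuck-at-1], U2=0, U3=1 → 1 — eliminated
Only U3 inverted output reproduces the observed 0.

U3 inverted output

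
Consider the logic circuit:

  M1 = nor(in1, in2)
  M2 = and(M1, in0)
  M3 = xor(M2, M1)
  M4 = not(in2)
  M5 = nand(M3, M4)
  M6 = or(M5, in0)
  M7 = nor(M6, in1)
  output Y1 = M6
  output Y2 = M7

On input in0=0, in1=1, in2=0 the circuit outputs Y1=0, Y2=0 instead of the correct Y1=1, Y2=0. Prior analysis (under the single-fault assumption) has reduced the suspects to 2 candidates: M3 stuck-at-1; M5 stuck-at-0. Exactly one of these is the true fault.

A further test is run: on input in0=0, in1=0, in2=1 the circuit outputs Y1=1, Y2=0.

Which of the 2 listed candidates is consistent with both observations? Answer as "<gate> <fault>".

M3 stuck-at-1

Evaluate each candidate on input in0=0, in1=0, in2=1:
  M3 stuck-at-1: M1=0, M2=0, M3=1 [stuck-at-1], M4=0, M5=1, M6=1, M7=0 → Y1=1, Y2=0 — matches
  M5 stuck-at-0: M1=0, M2=0, M3=0, M4=0, M5=0 [stuck-at-0], M6=0, M7=1 → Y1=0, Y2=1 — eliminated
Only M3 stuck-at-1 reproduces the observed Y1=1, Y2=0.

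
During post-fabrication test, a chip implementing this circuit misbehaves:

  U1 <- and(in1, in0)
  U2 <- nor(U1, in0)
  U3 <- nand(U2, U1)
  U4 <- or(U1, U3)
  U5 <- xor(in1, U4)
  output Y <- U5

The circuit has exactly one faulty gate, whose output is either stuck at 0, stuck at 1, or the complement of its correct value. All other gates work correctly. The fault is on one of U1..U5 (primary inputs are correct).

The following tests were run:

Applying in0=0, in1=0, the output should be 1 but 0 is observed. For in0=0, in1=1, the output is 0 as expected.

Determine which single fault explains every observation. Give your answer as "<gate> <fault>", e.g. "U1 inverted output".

Fault-free values for test 1 (in0=0, in1=0): U1=0, U2=1, U3=1, U4=1, U5=1, giving Y=1. Observed 0.
Test 1: faults giving observed 0 are {U3 stuck-at-0, U3 inverted output, U4 stuck-at-0, U4 inverted output, U5 stuck-at-0, U5 inverted output}.
Test 2 (in0=0, in1=1): fault-free U1=0, U2=1, U3=1, U4=1, U5=0 → 0; observed 0. Eliminates U3 stuck-at-0, U3 inverted output, U4 stuck-at-0, U4 inverted output, U5 inverted output.
Only U5 stuck-at-0 is consistent with every test.

U5 stuck-at-0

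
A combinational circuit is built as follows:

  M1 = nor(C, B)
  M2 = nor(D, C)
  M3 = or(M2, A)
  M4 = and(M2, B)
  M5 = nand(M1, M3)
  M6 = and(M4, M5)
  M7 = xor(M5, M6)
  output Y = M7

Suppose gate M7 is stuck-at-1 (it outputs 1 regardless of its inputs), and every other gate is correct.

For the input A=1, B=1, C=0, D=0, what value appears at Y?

Propagate with M7 forced: M1=0, M2=1, M3=1, M4=1, M5=1, M6=1, M7=1 [stuck-at-1].
So Y = 1. (Without the fault it would be 0.)

1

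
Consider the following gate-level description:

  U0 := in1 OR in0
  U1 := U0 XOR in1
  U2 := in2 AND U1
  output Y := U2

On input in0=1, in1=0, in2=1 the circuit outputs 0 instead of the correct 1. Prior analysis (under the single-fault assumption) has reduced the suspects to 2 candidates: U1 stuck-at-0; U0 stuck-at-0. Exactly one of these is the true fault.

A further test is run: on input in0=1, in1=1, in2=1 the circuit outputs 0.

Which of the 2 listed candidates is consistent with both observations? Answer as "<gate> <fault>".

U1 stuck-at-0

Evaluate each candidate on input in0=1, in1=1, in2=1:
  U1 stuck-at-0: U0=1, U1=0 [stuck-at-0], U2=0 → 0 — matches
  U0 stuck-at-0: U0=0 [stuck-at-0], U1=1, U2=1 → 1 — eliminated
Only U1 stuck-at-0 reproduces the observed 0.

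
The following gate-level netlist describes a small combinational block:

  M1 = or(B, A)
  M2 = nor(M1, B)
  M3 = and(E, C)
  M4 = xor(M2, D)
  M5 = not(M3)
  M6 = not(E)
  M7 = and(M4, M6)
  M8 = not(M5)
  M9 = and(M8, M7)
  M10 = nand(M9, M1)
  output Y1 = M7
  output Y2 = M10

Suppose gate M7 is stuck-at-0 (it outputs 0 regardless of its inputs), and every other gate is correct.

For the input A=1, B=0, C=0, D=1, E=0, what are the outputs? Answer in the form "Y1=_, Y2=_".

Propagate with M7 forced: M1=1, M2=0, M3=0, M4=1, M5=1, M6=1, M7=0 [stuck-at-0], M8=0, M9=0, M10=1.
So the outputs are Y1=0, Y2=1. (Without the fault they would be Y1=1, Y2=1.)

Y1=0, Y2=1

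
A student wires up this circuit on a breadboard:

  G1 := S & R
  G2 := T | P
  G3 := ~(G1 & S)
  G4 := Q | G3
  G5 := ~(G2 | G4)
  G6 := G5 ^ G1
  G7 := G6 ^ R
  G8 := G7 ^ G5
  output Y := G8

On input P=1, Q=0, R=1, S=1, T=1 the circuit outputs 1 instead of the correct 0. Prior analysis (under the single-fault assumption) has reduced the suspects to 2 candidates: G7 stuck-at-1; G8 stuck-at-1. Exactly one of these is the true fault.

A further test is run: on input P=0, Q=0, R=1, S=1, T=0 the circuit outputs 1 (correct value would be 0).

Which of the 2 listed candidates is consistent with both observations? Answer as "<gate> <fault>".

G8 stuck-at-1

Evaluate each candidate on input P=0, Q=0, R=1, S=1, T=0:
  G7 stuck-at-1: G1=1, G2=0, G3=0, G4=0, G5=1, G6=0, G7=1 [stuck-at-1], G8=0 → 0 — eliminated
  G8 stuck-at-1: G1=1, G2=0, G3=0, G4=0, G5=1, G6=0, G7=1, G8=1 [stuck-at-1] → 1 — matches
Only G8 stuck-at-1 reproduces the observed 1.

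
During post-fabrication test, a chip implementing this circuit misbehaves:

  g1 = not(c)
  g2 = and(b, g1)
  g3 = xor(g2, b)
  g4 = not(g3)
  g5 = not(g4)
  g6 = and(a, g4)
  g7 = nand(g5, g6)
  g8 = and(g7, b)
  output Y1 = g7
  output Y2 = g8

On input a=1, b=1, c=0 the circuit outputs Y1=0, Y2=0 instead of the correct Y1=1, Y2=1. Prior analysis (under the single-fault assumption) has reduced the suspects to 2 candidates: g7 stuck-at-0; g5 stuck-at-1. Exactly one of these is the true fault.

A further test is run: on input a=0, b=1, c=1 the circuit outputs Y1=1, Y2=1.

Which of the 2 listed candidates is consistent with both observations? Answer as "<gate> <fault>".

g5 stuck-at-1

Evaluate each candidate on input a=0, b=1, c=1:
  g7 stuck-at-0: g1=0, g2=0, g3=1, g4=0, g5=1, g6=0, g7=0 [stuck-at-0], g8=0 → Y1=0, Y2=0 — eliminated
  g5 stuck-at-1: g1=0, g2=0, g3=1, g4=0, g5=1 [stuck-at-1], g6=0, g7=1, g8=1 → Y1=1, Y2=1 — matches
Only g5 stuck-at-1 reproduces the observed Y1=1, Y2=1.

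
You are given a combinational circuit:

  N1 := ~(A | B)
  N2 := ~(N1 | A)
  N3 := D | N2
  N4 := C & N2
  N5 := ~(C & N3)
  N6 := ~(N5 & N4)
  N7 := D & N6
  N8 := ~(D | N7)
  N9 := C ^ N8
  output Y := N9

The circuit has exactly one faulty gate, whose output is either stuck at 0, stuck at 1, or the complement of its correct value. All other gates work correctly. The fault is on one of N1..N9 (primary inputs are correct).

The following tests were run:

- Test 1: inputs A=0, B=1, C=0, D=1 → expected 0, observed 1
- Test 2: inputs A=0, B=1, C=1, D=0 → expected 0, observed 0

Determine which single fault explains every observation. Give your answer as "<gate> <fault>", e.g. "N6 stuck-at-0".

Fault-free values for test 1 (A=0, B=1, C=0, D=1): N1=0, N2=1, N3=1, N4=0, N5=1, N6=1, N7=1, N8=0, N9=0, giving Y=0. Observed 1.
Test 1: faults giving observed 1 are {N8 stuck-at-1, N8 inverted output, N9 stuck-at-1, N9 inverted output}.
Test 2 (A=0, B=1, C=1, D=0): fault-free N1=0, N2=1, N3=1, N4=1, N5=0, N6=1, N7=0, N8=1, N9=0 → 0; observed 0. Eliminates N8 inverted output, N9 stuck-at-1, N9 inverted output.
Only N8 stuck-at-1 is consistent with every test.

N8 stuck-at-1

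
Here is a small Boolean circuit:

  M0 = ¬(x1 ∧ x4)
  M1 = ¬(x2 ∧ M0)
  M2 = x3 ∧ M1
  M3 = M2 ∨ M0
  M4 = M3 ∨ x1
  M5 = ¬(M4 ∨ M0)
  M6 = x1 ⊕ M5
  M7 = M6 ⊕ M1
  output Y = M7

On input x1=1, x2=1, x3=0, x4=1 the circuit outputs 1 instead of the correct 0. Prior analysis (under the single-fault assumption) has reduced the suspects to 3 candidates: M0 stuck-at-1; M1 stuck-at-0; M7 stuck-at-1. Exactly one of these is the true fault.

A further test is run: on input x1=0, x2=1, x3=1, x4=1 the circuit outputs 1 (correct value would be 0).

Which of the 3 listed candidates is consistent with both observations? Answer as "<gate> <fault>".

Evaluate each candidate on input x1=0, x2=1, x3=1, x4=1:
  M0 stuck-at-1: M0=1 [stuck-at-1], M1=0, M2=0, M3=1, M4=1, M5=0, M6=0, M7=0 → 0 — eliminated
  M1 stuck-at-0: M0=1, M1=0 [stuck-at-0], M2=0, M3=1, M4=1, M5=0, M6=0, M7=0 → 0 — eliminated
  M7 stuck-at-1: M0=1, M1=0, M2=0, M3=1, M4=1, M5=0, M6=0, M7=1 [stuck-at-1] → 1 — matches
Only M7 stuck-at-1 reproduces the observed 1.

M7 stuck-at-1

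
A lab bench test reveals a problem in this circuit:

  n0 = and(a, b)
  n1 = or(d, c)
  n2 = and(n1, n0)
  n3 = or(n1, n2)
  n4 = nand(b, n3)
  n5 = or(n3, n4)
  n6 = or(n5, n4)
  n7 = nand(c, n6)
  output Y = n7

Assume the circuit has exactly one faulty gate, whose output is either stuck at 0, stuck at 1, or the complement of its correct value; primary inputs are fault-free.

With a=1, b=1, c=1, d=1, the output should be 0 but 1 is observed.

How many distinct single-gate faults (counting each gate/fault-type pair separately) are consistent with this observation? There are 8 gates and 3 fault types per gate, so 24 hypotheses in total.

Fault-free: n0=1, n1=1, n2=1, n3=1, n4=0, n5=1, n6=1, n7=0 → 0. Observed 1.
  n0: none of the 3 fault types match ✗
  n1: none of the 3 fault types match ✗
  n2: none of the 3 fault types match ✗
  n3: none of the 3 fault types match ✗
  n4: none of the 3 fault types match ✗
  n5: stuck-at-0, inverted output ✓; others ✗
  n6: stuck-at-0, inverted output ✓; others ✗
  n7: stuck-at-1, inverted output ✓; others ✗
Consistent faults: {n5 stuck-at-0, n5 inverted output, n6 stuck-at-0, n6 inverted output, n7 stuck-at-1, n7 inverted output} — 6 in all.

6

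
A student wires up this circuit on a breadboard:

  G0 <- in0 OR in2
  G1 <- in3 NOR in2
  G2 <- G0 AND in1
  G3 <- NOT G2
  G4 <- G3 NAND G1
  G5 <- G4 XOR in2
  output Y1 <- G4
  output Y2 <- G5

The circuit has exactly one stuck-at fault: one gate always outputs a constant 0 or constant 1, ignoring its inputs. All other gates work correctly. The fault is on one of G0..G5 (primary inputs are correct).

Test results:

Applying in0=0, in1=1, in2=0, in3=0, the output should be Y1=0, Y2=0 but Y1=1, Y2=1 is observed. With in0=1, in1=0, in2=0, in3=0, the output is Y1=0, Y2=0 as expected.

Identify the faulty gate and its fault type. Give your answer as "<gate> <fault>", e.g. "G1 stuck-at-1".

Fault-free values for test 1 (in0=0, in1=1, in2=0, in3=0): G0=0, G1=1, G2=0, G3=1, G4=0, G5=0, giving Y1=0, Y2=0. Observed Y1=1, Y2=1.
Test 1: faults giving observed Y1=1, Y2=1 are {G0 stuck-at-1, G1 stuck-at-0, G2 stuck-at-1, G3 stuck-at-0, G4 stuck-at-1}.
Test 2 (in0=1, in1=0, in2=0, in3=0): fault-free G0=1, G1=1, G2=0, G3=1, G4=0, G5=0 → Y1=0, Y2=0; observed Y1=0, Y2=0. Eliminates G1 stuck-at-0, G2 stuck-at-1, G3 stuck-at-0, G4 stuck-at-1.
Only G0 stuck-at-1 is consistent with every test.

G0 stuck-at-1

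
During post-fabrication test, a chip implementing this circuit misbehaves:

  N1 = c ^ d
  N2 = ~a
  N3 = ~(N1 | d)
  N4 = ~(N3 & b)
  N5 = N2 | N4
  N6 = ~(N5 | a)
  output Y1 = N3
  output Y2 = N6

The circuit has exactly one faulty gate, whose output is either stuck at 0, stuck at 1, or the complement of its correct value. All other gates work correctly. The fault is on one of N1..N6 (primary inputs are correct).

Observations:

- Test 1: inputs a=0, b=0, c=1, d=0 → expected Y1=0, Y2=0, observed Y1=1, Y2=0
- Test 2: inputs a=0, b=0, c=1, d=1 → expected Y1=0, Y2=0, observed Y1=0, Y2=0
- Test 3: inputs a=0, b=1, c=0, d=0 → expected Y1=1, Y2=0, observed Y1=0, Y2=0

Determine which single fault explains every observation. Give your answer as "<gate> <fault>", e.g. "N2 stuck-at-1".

N1 inverted output

Fault-free values for test 1 (a=0, b=0, c=1, d=0): N1=1, N2=1, N3=0, N4=1, N5=1, N6=0, giving Y1=0, Y2=0. Observed Y1=1, Y2=0.
Test 1: faults giving observed Y1=1, Y2=0 are {N1 stuck-at-0, N1 inverted output, N3 stuck-at-1, N3 inverted output}.
Test 2 (a=0, b=0, c=1, d=1): fault-free N1=0, N2=1, N3=0, N4=1, N5=1, N6=0 → Y1=0, Y2=0; observed Y1=0, Y2=0. Eliminates N3 stuck-at-1, N3 inverted output.
Test 3 (a=0, b=1, c=0, d=0): fault-free N1=0, N2=1, N3=1, N4=0, N5=1, N6=0 → Y1=1, Y2=0; observed Y1=0, Y2=0. Eliminates N1 stuck-at-0.
Only N1 inverted output is consistent with every test.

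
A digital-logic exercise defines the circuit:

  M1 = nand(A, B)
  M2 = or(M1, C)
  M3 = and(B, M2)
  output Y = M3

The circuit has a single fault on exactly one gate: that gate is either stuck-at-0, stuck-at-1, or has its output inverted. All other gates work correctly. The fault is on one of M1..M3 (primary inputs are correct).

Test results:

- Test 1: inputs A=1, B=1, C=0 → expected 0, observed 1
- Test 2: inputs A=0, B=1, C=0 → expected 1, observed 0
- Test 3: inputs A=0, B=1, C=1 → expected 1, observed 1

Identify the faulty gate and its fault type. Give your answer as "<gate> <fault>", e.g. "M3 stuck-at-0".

Fault-free values for test 1 (A=1, B=1, C=0): M1=0, M2=0, M3=0, giving Y=0. Observed 1.
Test 1: faults giving observed 1 are {M1 stuck-at-1, M1 inverted output, M2 stuck-at-1, M2 inverted output, M3 stuck-at-1, M3 inverted output}.
Test 2 (A=0, B=1, C=0): fault-free M1=1, M2=1, M3=1 → 1; observed 0. Eliminates M1 stuck-at-1, M2 stuck-at-1, M3 stuck-at-1.
Test 3 (A=0, B=1, C=1): fault-free M1=1, M2=1, M3=1 → 1; observed 1. Eliminates M2 inverted output, M3 inverted output.
Only M1 inverted output is consistent with every test.

M1 inverted output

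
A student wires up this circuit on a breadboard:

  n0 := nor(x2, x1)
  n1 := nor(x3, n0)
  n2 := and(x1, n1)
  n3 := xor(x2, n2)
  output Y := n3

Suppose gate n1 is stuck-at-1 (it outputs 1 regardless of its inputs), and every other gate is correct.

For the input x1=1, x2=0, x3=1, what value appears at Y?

Propagate with n1 forced: n0=0, n1=1 [stuck-at-1], n2=1, n3=1.
So Y = 1. (Without the fault it would be 0.)

1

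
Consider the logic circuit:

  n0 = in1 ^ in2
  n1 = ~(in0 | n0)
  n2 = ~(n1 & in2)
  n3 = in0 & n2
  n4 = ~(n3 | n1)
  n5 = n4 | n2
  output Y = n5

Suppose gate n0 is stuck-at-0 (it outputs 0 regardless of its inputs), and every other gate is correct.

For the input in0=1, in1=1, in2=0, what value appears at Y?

1

Propagate with n0 forced: n0=0 [stuck-at-0], n1=0, n2=1, n3=1, n4=0, n5=1.
So Y = 1. (Same as the fault-free value — the fault is masked on this input.)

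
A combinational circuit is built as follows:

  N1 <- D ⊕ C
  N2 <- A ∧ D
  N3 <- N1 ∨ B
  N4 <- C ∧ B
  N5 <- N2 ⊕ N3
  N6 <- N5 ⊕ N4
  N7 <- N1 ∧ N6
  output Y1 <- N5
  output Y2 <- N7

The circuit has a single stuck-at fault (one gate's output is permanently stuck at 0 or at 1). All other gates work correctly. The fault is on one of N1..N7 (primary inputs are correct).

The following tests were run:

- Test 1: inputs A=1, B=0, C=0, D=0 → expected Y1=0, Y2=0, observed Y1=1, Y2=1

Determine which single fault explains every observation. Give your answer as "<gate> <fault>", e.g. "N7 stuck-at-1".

N1 stuck-at-1

Fault-free values for test 1 (A=1, B=0, C=0, D=0): N1=0, N2=0, N3=0, N4=0, N5=0, N6=0, N7=0, giving Y1=0, Y2=0. Observed Y1=1, Y2=1.
Test 1: faults giving observed Y1=1, Y2=1 are {N1 stuck-at-1}.
Only N1 stuck-at-1 is consistent with every test.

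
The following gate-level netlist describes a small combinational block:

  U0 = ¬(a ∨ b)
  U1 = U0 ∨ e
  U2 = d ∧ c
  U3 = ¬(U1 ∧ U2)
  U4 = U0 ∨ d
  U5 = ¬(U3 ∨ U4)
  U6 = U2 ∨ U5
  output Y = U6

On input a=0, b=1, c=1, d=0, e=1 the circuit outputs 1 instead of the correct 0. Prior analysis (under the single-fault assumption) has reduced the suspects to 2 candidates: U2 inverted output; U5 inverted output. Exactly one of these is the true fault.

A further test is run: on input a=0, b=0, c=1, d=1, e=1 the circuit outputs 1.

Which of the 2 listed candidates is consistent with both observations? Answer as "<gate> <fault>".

U5 inverted output

Evaluate each candidate on input a=0, b=0, c=1, d=1, e=1:
  U2 inverted output: U0=1, U1=1, U2=0 [inverted output], U3=1, U4=1, U5=0, U6=0 → 0 — eliminated
  U5 inverted output: U0=1, U1=1, U2=1, U3=0, U4=1, U5=1 [inverted output], U6=1 → 1 — matches
Only U5 inverted output reproduces the observed 1.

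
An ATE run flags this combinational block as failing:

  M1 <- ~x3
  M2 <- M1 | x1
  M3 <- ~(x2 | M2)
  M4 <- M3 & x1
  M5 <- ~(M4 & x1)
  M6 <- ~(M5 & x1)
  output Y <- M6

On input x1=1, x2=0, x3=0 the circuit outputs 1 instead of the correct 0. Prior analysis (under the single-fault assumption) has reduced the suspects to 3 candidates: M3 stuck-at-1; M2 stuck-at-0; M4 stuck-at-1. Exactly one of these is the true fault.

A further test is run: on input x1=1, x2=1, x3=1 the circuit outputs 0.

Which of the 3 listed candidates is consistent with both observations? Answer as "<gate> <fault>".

M2 stuck-at-0

Evaluate each candidate on input x1=1, x2=1, x3=1:
  M3 stuck-at-1: M1=0, M2=1, M3=1 [stuck-at-1], M4=1, M5=0, M6=1 → 1 — eliminated
  M2 stuck-at-0: M1=0, M2=0 [stuck-at-0], M3=0, M4=0, M5=1, M6=0 → 0 — matches
  M4 stuck-at-1: M1=0, M2=1, M3=0, M4=1 [stuck-at-1], M5=0, M6=1 → 1 — eliminated
Only M2 stuck-at-0 reproduces the observed 0.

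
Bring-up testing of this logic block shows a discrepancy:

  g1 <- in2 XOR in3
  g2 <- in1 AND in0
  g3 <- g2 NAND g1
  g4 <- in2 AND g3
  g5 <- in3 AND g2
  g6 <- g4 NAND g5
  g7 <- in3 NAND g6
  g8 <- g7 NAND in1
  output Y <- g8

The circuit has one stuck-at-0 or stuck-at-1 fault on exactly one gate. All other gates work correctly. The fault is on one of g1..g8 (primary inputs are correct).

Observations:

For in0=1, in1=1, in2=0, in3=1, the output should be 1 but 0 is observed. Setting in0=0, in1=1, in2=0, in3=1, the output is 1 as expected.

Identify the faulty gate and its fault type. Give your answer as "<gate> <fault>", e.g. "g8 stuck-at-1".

g4 stuck-at-1

Fault-free values for test 1 (in0=1, in1=1, in2=0, in3=1): g1=1, g2=1, g3=0, g4=0, g5=1, g6=1, g7=0, g8=1, giving Y=1. Observed 0.
Test 1: faults giving observed 0 are {g4 stuck-at-1, g6 stuck-at-0, g7 stuck-at-1, g8 stuck-at-0}.
Test 2 (in0=0, in1=1, in2=0, in3=1): fault-free g1=1, g2=0, g3=1, g4=0, g5=0, g6=1, g7=0, g8=1 → 1; observed 1. Eliminates g6 stuck-at-0, g7 stuck-at-1, g8 stuck-at-0.
Only g4 stuck-at-1 is consistent with every test.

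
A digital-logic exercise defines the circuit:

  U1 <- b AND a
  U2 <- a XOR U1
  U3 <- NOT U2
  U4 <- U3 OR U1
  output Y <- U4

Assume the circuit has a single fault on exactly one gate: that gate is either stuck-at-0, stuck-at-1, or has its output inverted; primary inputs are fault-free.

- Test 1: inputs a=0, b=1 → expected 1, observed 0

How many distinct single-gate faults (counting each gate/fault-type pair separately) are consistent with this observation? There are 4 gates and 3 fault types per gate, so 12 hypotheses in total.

6

Fault-free: U1=0, U2=0, U3=1, U4=1 → 1. Observed 0.
  U1 stuck-at-0: output 1 ✗
  U1 stuck-at-1: output 1 ✗
  U1 inverted output: output 1 ✗
  U2 stuck-at-0: output 1 ✗
  U2 stuck-at-1: output 0 ✓
  U2 inverted output: output 0 ✓
  U3 stuck-at-0: output 0 ✓
  U3 stuck-at-1: output 1 ✗
  U3 inverted output: output 0 ✓
  U4 stuck-at-0: output 0 ✓
  U4 stuck-at-1: output 1 ✗
  U4 inverted output: output 0 ✓
Consistent faults: {U2 stuck-at-1, U2 inverted output, U3 stuck-at-0, U3 inverted output, U4 stuck-at-0, U4 inverted output} — 6 in all.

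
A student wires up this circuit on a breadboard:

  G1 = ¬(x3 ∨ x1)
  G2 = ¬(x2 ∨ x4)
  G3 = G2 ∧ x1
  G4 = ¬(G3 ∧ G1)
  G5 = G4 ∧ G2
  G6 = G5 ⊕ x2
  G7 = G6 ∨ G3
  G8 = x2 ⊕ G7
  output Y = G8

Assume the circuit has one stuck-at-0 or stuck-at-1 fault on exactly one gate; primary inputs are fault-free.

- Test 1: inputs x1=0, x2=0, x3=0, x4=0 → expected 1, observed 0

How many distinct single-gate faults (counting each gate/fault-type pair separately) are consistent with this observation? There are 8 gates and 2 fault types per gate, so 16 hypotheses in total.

Fault-free: G1=1, G2=1, G3=0, G4=1, G5=1, G6=1, G7=1, G8=1 → 1. Observed 0.
  G1: none of the 2 fault types match ✗
  G2: stuck-at-0 ✓; others ✗
  G3: none of the 2 fault types match ✗
  G4: stuck-at-0 ✓; others ✗
  G5: stuck-at-0 ✓; others ✗
  G6: stuck-at-0 ✓; others ✗
  G7: stuck-at-0 ✓; others ✗
  G8: stuck-at-0 ✓; others ✗
Consistent faults: {G2 stuck-at-0, G4 stuck-at-0, G5 stuck-at-0, G6 stuck-at-0, G7 stuck-at-0, G8 stuck-at-0} — 6 in all.

6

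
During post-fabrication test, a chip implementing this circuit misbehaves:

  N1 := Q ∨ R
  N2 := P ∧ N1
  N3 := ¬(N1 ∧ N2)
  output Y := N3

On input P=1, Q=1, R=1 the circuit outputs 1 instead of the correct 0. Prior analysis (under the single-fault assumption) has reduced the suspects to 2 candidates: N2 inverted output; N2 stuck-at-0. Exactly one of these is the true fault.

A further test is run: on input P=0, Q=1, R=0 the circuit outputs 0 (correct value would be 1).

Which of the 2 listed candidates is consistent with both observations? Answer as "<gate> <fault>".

N2 inverted output

Evaluate each candidate on input P=0, Q=1, R=0:
  N2 inverted output: N1=1, N2=1 [inverted output], N3=0 → 0 — matches
  N2 stuck-at-0: N1=1, N2=0 [stuck-at-0], N3=1 → 1 — eliminated
Only N2 inverted output reproduces the observed 0.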